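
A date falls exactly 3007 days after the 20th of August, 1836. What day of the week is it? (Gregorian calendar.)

Wednesday

First find the weekday of Aug 20, 1836. Doomsday rule: the anchor day for the 1800s is Friday. For year 36: 36÷12 = 3 r 0, and 0÷4 = 0, so 3+0+0 = 3.
Friday + 3 ≡ Monday — that's 1836's doomsday.
In August the doomsday date is Aug 8.
Aug 20 is 12 days after Aug 8; 12 mod 7 = 5, so Monday + 5 = Saturday.
3007 mod 7 = 4, so 3007 days after a Saturday is Saturday + 4 = Wednesday.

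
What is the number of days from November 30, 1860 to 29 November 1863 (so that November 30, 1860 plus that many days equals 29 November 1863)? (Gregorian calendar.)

1094

Nov 30, 1860 → Nov 30, 1861: 365 days.
Nov 30, 1861 → Nov 30, 1862: 365 days.
Nov 30, 1862 → Dec 30, 1862: 30 days (November has 30).
Dec 30, 1862 → Jan 30, 1863: 31 days (December has 31).
Jan 30, 1863 → Feb 28, 1863: 29 days (January has 31).
Feb 28, 1863 → Mar 28, 1863: 28 days (February has 28).
Mar 28, 1863 → Apr 28, 1863: 31 days (March has 31).
Apr 28, 1863 → May 28, 1863: 30 days (April has 30).
May 28, 1863 → Jun 28, 1863: 31 days (May has 31).
Jun 28, 1863 → Jul 28, 1863: 30 days (June has 30).
Jul 28, 1863 → Aug 28, 1863: 31 days (July has 31).
Aug 28, 1863 → Sep 28, 1863: 31 days (August has 31).
Sep 28, 1863 → Oct 28, 1863: 30 days (September has 30).
Oct 28, 1863 → Nov 28, 1863: 31 days (October has 31).
Nov 28, 1863 → Nov 29, 1863: 1 days.
Total: 1094 days.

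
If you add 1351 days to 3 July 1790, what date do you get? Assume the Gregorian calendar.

+365 (one year) → Jul 3, 1791 (986 left).
+366 (one year; includes Feb 29, 1792) → Jul 3, 1792 (620 left).
+365 (one year) → Jul 3, 1793 (255 left).
Jul has 31 days: +29 → Aug 1, 1793 (226 left).
Aug has 31 days: +31 → Sep 1, 1793 (195 left).
Sep has 30 days: +30 → Oct 1, 1793 (165 left).
Oct has 31 days: +31 → Nov 1, 1793 (134 left).
Nov has 30 days: +30 → Dec 1, 1793 (104 left).
Dec has 31 days: +31 → Jan 1, 1794 (73 left).
Jan has 31 days: +31 → Feb 1, 1794 (42 left).
Feb has 28 days: +28 → Mar 1, 1794 (14 left).
+14 → Mar 15, 1794.

March 15, 1794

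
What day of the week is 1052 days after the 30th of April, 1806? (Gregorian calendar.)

Friday

First find the weekday of Apr 30, 1806. Doomsday rule: the anchor day for the 1800s is Friday. For year 06: 6÷12 = 0 r 6, and 6÷4 = 1, so 0+6+1 = 7.
Friday + 7 ≡ Friday — that's 1806's doomsday.
In April the doomsday date is Apr 4.
Apr 30 is 26 days after Apr 4; 26 mod 7 = 5, so Friday + 5 = Wednesday.
1052 mod 7 = 2, so 1052 days after a Wednesday is Wednesday + 2 = Friday.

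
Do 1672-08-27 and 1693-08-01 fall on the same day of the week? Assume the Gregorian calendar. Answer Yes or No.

Yes

From Aug 27, 1672 to Aug 1, 1693 is 7644 days.
7644 mod 7 = 0, so they are the same weekday.
(Aug 27, 1672 is a Saturday; Aug 1, 1693 is a Saturday.)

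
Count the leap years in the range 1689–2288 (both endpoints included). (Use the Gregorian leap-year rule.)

Multiples of 4 in [1689,2288]: 150.
Of those, multiples of 100: 6 (not leap unless ÷400).
Multiples of 400: 1.
Leap years = 150 − 6 + 1 = 145.

145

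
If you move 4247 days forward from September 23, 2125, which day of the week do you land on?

Friday

First find the weekday of Sep 23, 2125. Doomsday rule: the anchor day for the 2100s is Sunday. For year 25: 25÷12 = 2 r 1, and 1÷4 = 0, so 2+1+0 = 3.
Sunday + 3 ≡ Wednesday — that's 2125's doomsday.
In September the doomsday date is Sep 5.
Sep 23 is 18 days after Sep 5; 18 mod 7 = 4, so Wednesday + 4 = Sunday.
4247 mod 7 = 5, so 4247 days after a Sunday is Sunday + 5 = Friday.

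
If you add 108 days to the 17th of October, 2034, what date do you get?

Oct has 31 days: +15 → Nov 1, 2034 (93 left).
Nov has 30 days: +30 → Dec 1, 2034 (63 left).
Dec has 31 days: +31 → Jan 1, 2035 (32 left).
Jan has 31 days: +31 → Feb 1, 2035 (1 left).
+1 → Feb 2, 2035.

February 2, 2035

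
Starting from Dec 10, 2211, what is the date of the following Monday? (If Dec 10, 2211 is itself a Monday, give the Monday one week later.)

December 16, 2211

Dec 10, 2211 is a Tuesday.
From Tuesday to the next Monday is 6 days.
Dec 10, 2211 + 6 = Dec 16, 2211.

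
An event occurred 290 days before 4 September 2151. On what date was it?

−4 → Aug 31, 2151 (end of Aug, 31 days; 286 left).
−31 → Jul 31, 2151 (end of Jul, 31 days; 255 left).
−31 → Jun 30, 2151 (end of Jun, 30 days; 224 left).
−30 → May 31, 2151 (end of May, 31 days; 194 left).
−31 → Apr 30, 2151 (end of Apr, 30 days; 163 left).
−30 → Mar 31, 2151 (end of Mar, 31 days; 133 left).
−31 → Feb 28, 2151 (end of Feb, 28 days; 102 left).
−28 → Jan 31, 2151 (end of Jan, 31 days; 74 left).
−31 → Dec 31, 2150 (end of Dec, 31 days; 43 left).
−31 → Nov 30, 2150 (end of Nov, 30 days; 12 left).
−12 → Nov 18, 2150.

November 18, 2150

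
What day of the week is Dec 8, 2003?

Monday

Doomsday rule: the anchor day for the 2000s is Tuesday. For year 03: 3÷12 = 0 r 3, and 3÷4 = 0, so 0+3+0 = 3.
Tuesday + 3 ≡ Friday — that's 2003's doomsday.
In December the doomsday date is Dec 12.
Dec 8 is 4 days before Dec 12; 4 mod 7 = 4, so Friday − 4 = Monday.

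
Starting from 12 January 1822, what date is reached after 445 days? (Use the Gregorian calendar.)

April 2, 1823

+365 (one year) → Jan 12, 1823 (80 left).
Jan has 31 days: +20 → Feb 1, 1823 (60 left).
Feb has 28 days: +28 → Mar 1, 1823 (32 left).
Mar has 31 days: +31 → Apr 1, 1823 (1 left).
+1 → Apr 2, 1823.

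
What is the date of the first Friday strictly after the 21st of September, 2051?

Sep 21, 2051 is a Thursday.
From Thursday to the next Friday is 1 day.
Sep 21, 2051 + 1 = Sep 22, 2051.

September 22, 2051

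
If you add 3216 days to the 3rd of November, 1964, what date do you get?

+365 (one year) → Nov 3, 1965 (2851 left).
+365 (one year) → Nov 3, 1966 (2486 left).
+365 (one year) → Nov 3, 1967 (2121 left).
+366 (one year; includes Feb 29, 1968) → Nov 3, 1968 (1755 left).
+365 (one year) → Nov 3, 1969 (1390 left).
+365 (one year) → Nov 3, 1970 (1025 left).
+365 (one year) → Nov 3, 1971 (660 left).
+366 (one year; includes Feb 29, 1972) → Nov 3, 1972 (294 left).
Nov has 30 days: +28 → Dec 1, 1972 (266 left).
Dec has 31 days: +31 → Jan 1, 1973 (235 left).
Jan has 31 days: +31 → Feb 1, 1973 (204 left).
Feb has 28 days: +28 → Mar 1, 1973 (176 left).
Mar has 31 days: +31 → Apr 1, 1973 (145 left).
Apr has 30 days: +30 → May 1, 1973 (115 left).
May has 31 days: +31 → Jun 1, 1973 (84 left).
Jun has 30 days: +30 → Jul 1, 1973 (54 left).
Jul has 31 days: +31 → Aug 1, 1973 (23 left).
+23 → Aug 24, 1973.

August 24, 1973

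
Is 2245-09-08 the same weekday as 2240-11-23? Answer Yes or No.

Yes

From Nov 23, 2240 to Sep 8, 2245 is 1750 days.
1750 mod 7 = 0, so they are the same weekday.
(Nov 23, 2240 is a Monday; Sep 8, 2245 is a Monday.)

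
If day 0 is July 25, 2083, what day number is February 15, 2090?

2397

Jul 25, 2083 → Jul 25, 2084: 366 days (Feb 29, 2084 is in that span).
Jul 25, 2084 → Jul 25, 2085: 365 days.
Jul 25, 2085 → Jul 25, 2086: 365 days.
Jul 25, 2086 → Jul 25, 2087: 365 days.
Jul 25, 2087 → Jul 25, 2088: 366 days (Feb 29, 2088 is in that span).
Jul 25, 2088 → Jul 25, 2089: 365 days.
Jul 25, 2089 → Aug 25, 2089: 31 days (July has 31).
Aug 25, 2089 → Sep 25, 2089: 31 days (August has 31).
Sep 25, 2089 → Oct 25, 2089: 30 days (September has 30).
Oct 25, 2089 → Nov 25, 2089: 31 days (October has 31).
Nov 25, 2089 → Dec 25, 2089: 30 days (November has 30).
Dec 25, 2089 → Jan 25, 2090: 31 days (December has 31).
Jan 25, 2090 → Feb 15, 2090: 21 days.
Total: 2397 days.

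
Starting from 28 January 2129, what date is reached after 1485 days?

February 21, 2133

+365 (one year) → Jan 28, 2130 (1120 left).
+365 (one year) → Jan 28, 2131 (755 left).
+365 (one year) → Jan 28, 2132 (390 left).
Jan has 31 days: +4 → Feb 1, 2132 (386 left).
Feb has 29 days: +29 → Mar 1, 2132 (357 left).
Mar has 31 days: +31 → Apr 1, 2132 (326 left).
Apr has 30 days: +30 → May 1, 2132 (296 left).
May has 31 days: +31 → Jun 1, 2132 (265 left).
Jun has 30 days: +30 → Jul 1, 2132 (235 left).
Jul has 31 days: +31 → Aug 1, 2132 (204 left).
Aug has 31 days: +31 → Sep 1, 2132 (173 left).
Sep has 30 days: +30 → Oct 1, 2132 (143 left).
Oct has 31 days: +31 → Nov 1, 2132 (112 left).
Nov has 30 days: +30 → Dec 1, 2132 (82 left).
Dec has 31 days: +31 → Jan 1, 2133 (51 left).
Jan has 31 days: +31 → Feb 1, 2133 (20 left).
+20 → Feb 21, 2133.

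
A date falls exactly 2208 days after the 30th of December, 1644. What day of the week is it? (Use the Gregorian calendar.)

Dec 30, 1644 is a Friday.
2208 mod 7 = 3, so 2208 days after a Friday is Friday + 3 = Monday.

Monday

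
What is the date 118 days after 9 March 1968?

Mar has 31 days: +23 → Apr 1, 1968 (95 left).
Apr has 30 days: +30 → May 1, 1968 (65 left).
May has 31 days: +31 → Jun 1, 1968 (34 left).
Jun has 30 days: +30 → Jul 1, 1968 (4 left).
+4 → Jul 5, 1968.

July 5, 1968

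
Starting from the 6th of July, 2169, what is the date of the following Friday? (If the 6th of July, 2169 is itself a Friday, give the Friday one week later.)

July 7, 2169

Jul 6, 2169 is a Thursday.
From Thursday to the next Friday is 1 day.
Jul 6, 2169 + 1 = Jul 7, 2169.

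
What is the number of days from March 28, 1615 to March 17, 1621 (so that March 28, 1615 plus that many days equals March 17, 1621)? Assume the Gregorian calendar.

Mar 28, 1615 → Mar 28, 1616: 366 days (Feb 29, 1616 is in that span).
Mar 28, 1616 → Mar 28, 1617: 365 days.
Mar 28, 1617 → Mar 28, 1618: 365 days.
Mar 28, 1618 → Mar 28, 1619: 365 days.
Mar 28, 1619 → Mar 28, 1620: 366 days (Feb 29, 1620 is in that span).
Mar 28, 1620 → Apr 28, 1620: 31 days (March has 31).
Apr 28, 1620 → May 28, 1620: 30 days (April has 30).
May 28, 1620 → Jun 28, 1620: 31 days (May has 31).
Jun 28, 1620 → Jul 28, 1620: 30 days (June has 30).
Jul 28, 1620 → Aug 28, 1620: 31 days (July has 31).
Aug 28, 1620 → Sep 28, 1620: 31 days (August has 31).
Sep 28, 1620 → Oct 28, 1620: 30 days (September has 30).
Oct 28, 1620 → Nov 28, 1620: 31 days (October has 31).
Nov 28, 1620 → Dec 28, 1620: 30 days (November has 30).
Dec 28, 1620 → Jan 28, 1621: 31 days (December has 31).
Jan 28, 1621 → Feb 28, 1621: 31 days (January has 31).
Feb 28, 1621 → Mar 17, 1621: 17 days.
Total: 2181 days.

2181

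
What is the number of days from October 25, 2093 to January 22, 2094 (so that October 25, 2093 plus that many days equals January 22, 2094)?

89

Oct 25, 2093 → Nov 25, 2093: 31 days (October has 31).
Nov 25, 2093 → Dec 25, 2093: 30 days (November has 30).
Dec 25, 2093 → Jan 22, 2094: 28 days.
Total: 89 days.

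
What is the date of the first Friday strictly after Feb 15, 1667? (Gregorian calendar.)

February 18, 1667

Feb 15, 1667 is a Tuesday.
From Tuesday to the next Friday is 3 days.
Feb 15, 1667 + 3 = Feb 18, 1667.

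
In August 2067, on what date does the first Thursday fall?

August 1, 2067 is a Monday.
The first Thursday is therefore August 4 (3 days later).

August 4, 2067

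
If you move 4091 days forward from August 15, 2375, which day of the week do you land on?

Aug 15, 2375 is a Friday.
4091 mod 7 = 3, so 4091 days after a Friday is Friday + 3 = Monday.

Monday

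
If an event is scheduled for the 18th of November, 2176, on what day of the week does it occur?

Doomsday rule: the anchor day for the 2100s is Sunday. For year 76: 76÷12 = 6 r 4, and 4÷4 = 1, so 6+4+1 = 11.
Sunday + 11 ≡ Thursday — that's 2176's doomsday.
In November the doomsday date is Nov 7.
Nov 18 is 11 days after Nov 7; 11 mod 7 = 4, so Thursday + 4 = Monday.

Monday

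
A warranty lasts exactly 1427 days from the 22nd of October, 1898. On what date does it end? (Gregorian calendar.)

+365 (one year) → Oct 22, 1899 (1062 left).
+365 (one year) → Oct 22, 1900 (697 left).
+365 (one year) → Oct 22, 1901 (332 left).
Oct has 31 days: +10 → Nov 1, 1901 (322 left).
Nov has 30 days: +30 → Dec 1, 1901 (292 left).
Dec has 31 days: +31 → Jan 1, 1902 (261 left).
Jan has 31 days: +31 → Feb 1, 1902 (230 left).
Feb has 28 days: +28 → Mar 1, 1902 (202 left).
Mar has 31 days: +31 → Apr 1, 1902 (171 left).
Apr has 30 days: +30 → May 1, 1902 (141 left).
May has 31 days: +31 → Jun 1, 1902 (110 left).
Jun has 30 days: +30 → Jul 1, 1902 (80 left).
Jul has 31 days: +31 → Aug 1, 1902 (49 left).
Aug has 31 days: +31 → Sep 1, 1902 (18 left).
+18 → Sep 19, 1902.

September 19, 1902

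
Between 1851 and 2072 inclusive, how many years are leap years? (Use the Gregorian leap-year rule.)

55

Multiples of 4 in [1851,2072]: 56.
Of those, multiples of 100: 2 (not leap unless ÷400).
Multiples of 400: 1.
Leap years = 56 − 2 + 1 = 55.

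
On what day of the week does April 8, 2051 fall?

Saturday

Doomsday rule: the anchor day for the 2000s is Tuesday. For year 51: 51÷12 = 4 r 3, and 3÷4 = 0, so 4+3+0 = 7.
Tuesday + 7 ≡ Tuesday — that's 2051's doomsday.
In April the doomsday date is Apr 4.
Apr 8 is 4 days after Apr 4; 4 mod 7 = 4, so Tuesday + 4 = Saturday.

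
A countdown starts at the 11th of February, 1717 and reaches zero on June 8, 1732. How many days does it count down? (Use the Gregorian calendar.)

5596

Feb 11, 1717 → Feb 11, 1718: 365 days.
Feb 11, 1718 → Feb 11, 1719: 365 days.
Feb 11, 1719 → Feb 11, 1720: 365 days.
Feb 11, 1720 → Feb 11, 1721: 366 days (Feb 29, 1720 is in that span).
Feb 11, 1721 → Feb 11, 1722: 365 days.
Feb 11, 1722 → Feb 11, 1723: 365 days.
Feb 11, 1723 → Feb 11, 1724: 365 days.
Feb 11, 1724 → Feb 11, 1725: 366 days (Feb 29, 1724 is in that span).
Feb 11, 1725 → Feb 11, 1726: 365 days.
Feb 11, 1726 → Feb 11, 1727: 365 days.
Feb 11, 1727 → Feb 11, 1728: 365 days.
Feb 11, 1728 → Feb 11, 1729: 366 days (Feb 29, 1728 is in that span).
Feb 11, 1729 → Feb 11, 1730: 365 days.
Feb 11, 1730 → Feb 11, 1731: 365 days.
Feb 11, 1731 → Feb 11, 1732: 365 days.
Feb 11, 1732 → Mar 11, 1732: 29 days (February has 29).
Mar 11, 1732 → Apr 11, 1732: 31 days (March has 31).
Apr 11, 1732 → May 11, 1732: 30 days (April has 30).
May 11, 1732 → Jun 8, 1732: 28 days.
Total: 5596 days.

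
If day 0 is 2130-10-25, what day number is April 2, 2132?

Oct 25, 2130 → Oct 25, 2131: 365 days.
Oct 25, 2131 → Nov 25, 2131: 31 days (October has 31).
Nov 25, 2131 → Dec 25, 2131: 30 days (November has 30).
Dec 25, 2131 → Jan 25, 2132: 31 days (December has 31).
Jan 25, 2132 → Feb 25, 2132: 31 days (January has 31).
Feb 25, 2132 → Mar 25, 2132: 29 days (February has 29).
Mar 25, 2132 → Apr 2, 2132: 8 days.
Total: 525 days.

525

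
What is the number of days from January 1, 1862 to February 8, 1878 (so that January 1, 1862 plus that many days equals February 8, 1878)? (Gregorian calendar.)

5882

Jan 1, 1862 → Jan 1, 1863: 365 days.
Jan 1, 1863 → Jan 1, 1864: 365 days.
Jan 1, 1864 → Jan 1, 1865: 366 days (Feb 29, 1864 is in that span).
Jan 1, 1865 → Jan 1, 1866: 365 days.
Jan 1, 1866 → Jan 1, 1867: 365 days.
Jan 1, 1867 → Jan 1, 1868: 365 days.
Jan 1, 1868 → Jan 1, 1869: 366 days (Feb 29, 1868 is in that span).
Jan 1, 1869 → Jan 1, 1870: 365 days.
Jan 1, 1870 → Jan 1, 1871: 365 days.
Jan 1, 1871 → Jan 1, 1872: 365 days.
Jan 1, 1872 → Jan 1, 1873: 366 days (Feb 29, 1872 is in that span).
Jan 1, 1873 → Jan 1, 1874: 365 days.
Jan 1, 1874 → Jan 1, 1875: 365 days.
Jan 1, 1875 → Jan 1, 1876: 365 days.
Jan 1, 1876 → Jan 1, 1877: 366 days (Feb 29, 1876 is in that span).
Jan 1, 1877 → Jan 1, 1878: 365 days.
Jan 1, 1878 → Feb 1, 1878: 31 days (January has 31).
Feb 1, 1878 → Feb 8, 1878: 7 days.
Total: 5882 days.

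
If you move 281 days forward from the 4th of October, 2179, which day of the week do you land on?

Tuesday

First find the weekday of Oct 4, 2179. Doomsday rule: the anchor day for the 2100s is Sunday. For year 79: 79÷12 = 6 r 7, and 7÷4 = 1, so 6+7+1 = 14.
Sunday + 14 ≡ Sunday — that's 2179's doomsday.
In October the doomsday date is Oct 10.
Oct 4 is 6 days before Oct 10; 6 mod 7 = 6, so Sunday − 6 = Monday.
281 mod 7 = 1, so 281 days after a Monday is Monday + 1 = Tuesday.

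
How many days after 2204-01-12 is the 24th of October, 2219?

5764

Jan 12, 2204 → Jan 12, 2205: 366 days (Feb 29, 2204 is in that span).
Jan 12, 2205 → Jan 12, 2206: 365 days.
Jan 12, 2206 → Jan 12, 2207: 365 days.
Jan 12, 2207 → Jan 12, 2208: 365 days.
Jan 12, 2208 → Jan 12, 2209: 366 days (Feb 29, 2208 is in that span).
Jan 12, 2209 → Jan 12, 2210: 365 days.
Jan 12, 2210 → Jan 12, 2211: 365 days.
Jan 12, 2211 → Jan 12, 2212: 365 days.
Jan 12, 2212 → Jan 12, 2213: 366 days (Feb 29, 2212 is in that span).
Jan 12, 2213 → Jan 12, 2214: 365 days.
Jan 12, 2214 → Jan 12, 2215: 365 days.
Jan 12, 2215 → Jan 12, 2216: 365 days.
Jan 12, 2216 → Jan 12, 2217: 366 days (Feb 29, 2216 is in that span).
Jan 12, 2217 → Jan 12, 2218: 365 days.
Jan 12, 2218 → Jan 12, 2219: 365 days.
Jan 12, 2219 → Feb 12, 2219: 31 days (January has 31).
Feb 12, 2219 → Mar 12, 2219: 28 days (February has 28).
Mar 12, 2219 → Apr 12, 2219: 31 days (March has 31).
Apr 12, 2219 → May 12, 2219: 30 days (April has 30).
May 12, 2219 → Jun 12, 2219: 31 days (May has 31).
Jun 12, 2219 → Jul 12, 2219: 30 days (June has 30).
Jul 12, 2219 → Aug 12, 2219: 31 days (July has 31).
Aug 12, 2219 → Sep 12, 2219: 31 days (August has 31).
Sep 12, 2219 → Oct 12, 2219: 30 days (September has 30).
Oct 12, 2219 → Oct 24, 2219: 12 days.
Total: 5764 days.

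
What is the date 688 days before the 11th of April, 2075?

−365 (one year) → Apr 11, 2074 (323 left).
−11 → Mar 31, 2074 (end of Mar, 31 days; 312 left).
−31 → Feb 28, 2074 (end of Feb, 28 days; 281 left).
−28 → Jan 31, 2074 (end of Jan, 31 days; 253 left).
−31 → Dec 31, 2073 (end of Dec, 31 days; 222 left).
−31 → Nov 30, 2073 (end of Nov, 30 days; 191 left).
−30 → Oct 31, 2073 (end of Oct, 31 days; 161 left).
−31 → Sep 30, 2073 (end of Sep, 30 days; 130 left).
−30 → Aug 31, 2073 (end of Aug, 31 days; 100 left).
−31 → Jul 31, 2073 (end of Jul, 31 days; 69 left).
−31 → Jun 30, 2073 (end of Jun, 30 days; 38 left).
−30 → May 31, 2073 (end of May, 31 days; 8 left).
−8 → May 23, 2073.

May 23, 2073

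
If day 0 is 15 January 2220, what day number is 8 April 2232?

Jan 15, 2220 → Jan 15, 2221: 366 days (Feb 29, 2220 is in that span).
Jan 15, 2221 → Jan 15, 2222: 365 days.
Jan 15, 2222 → Jan 15, 2223: 365 days.
Jan 15, 2223 → Jan 15, 2224: 365 days.
Jan 15, 2224 → Jan 15, 2225: 366 days (Feb 29, 2224 is in that span).
Jan 15, 2225 → Jan 15, 2226: 365 days.
Jan 15, 2226 → Jan 15, 2227: 365 days.
Jan 15, 2227 → Jan 15, 2228: 365 days.
Jan 15, 2228 → Jan 15, 2229: 366 days (Feb 29, 2228 is in that span).
Jan 15, 2229 → Jan 15, 2230: 365 days.
Jan 15, 2230 → Jan 15, 2231: 365 days.
Jan 15, 2231 → Jan 15, 2232: 365 days.
Jan 15, 2232 → Feb 15, 2232: 31 days (January has 31).
Feb 15, 2232 → Mar 15, 2232: 29 days (February has 29).
Mar 15, 2232 → Apr 8, 2232: 24 days.
Total: 4467 days.

4467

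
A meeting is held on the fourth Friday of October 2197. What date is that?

October 1, 2197 is a Sunday.
The first Friday is therefore October 6 (5 days later).
The fourth Friday is 6 + 3×7 = October 27.

October 27, 2197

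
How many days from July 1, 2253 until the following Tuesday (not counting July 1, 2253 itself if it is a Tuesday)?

Jul 1, 2253 is a Friday.
From Friday to the next Tuesday is 4 days.

4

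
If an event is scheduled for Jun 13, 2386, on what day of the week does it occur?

Doomsday rule: the anchor day for the 2300s is Wednesday. For year 86: 86÷12 = 7 r 2, and 2÷4 = 0, so 7+2+0 = 9.
Wednesday + 9 ≡ Friday — that's 2386's doomsday.
In June the doomsday date is Jun 6.
Jun 13 is 7 days after Jun 6; 7 mod 7 = 0, so Friday + 0 = Friday.

Friday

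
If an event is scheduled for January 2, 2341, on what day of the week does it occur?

Doomsday rule: the anchor day for the 2300s is Wednesday. For year 41: 41÷12 = 3 r 5, and 5÷4 = 1, so 3+5+1 = 9.
Wednesday + 9 ≡ Friday — that's 2341's doomsday.
In January the doomsday date is Jan 3 (2341 is not a leap year).
Jan 2 is 1 day before Jan 3; 1 mod 7 = 1, so Friday − 1 = Thursday.

Thursday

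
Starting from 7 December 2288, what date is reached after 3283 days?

December 3, 2297

+365 (one year) → Dec 7, 2289 (2918 left).
+365 (one year) → Dec 7, 2290 (2553 left).
+365 (one year) → Dec 7, 2291 (2188 left).
+366 (one year; includes Feb 29, 2292) → Dec 7, 2292 (1822 left).
+365 (one year) → Dec 7, 2293 (1457 left).
+365 (one year) → Dec 7, 2294 (1092 left).
+365 (one year) → Dec 7, 2295 (727 left).
+366 (one year; includes Feb 29, 2296) → Dec 7, 2296 (361 left).
Dec has 31 days: +25 → Jan 1, 2297 (336 left).
Jan has 31 days: +31 → Feb 1, 2297 (305 left).
Feb has 28 days: +28 → Mar 1, 2297 (277 left).
Mar has 31 days: +31 → Apr 1, 2297 (246 left).
Apr has 30 days: +30 → May 1, 2297 (216 left).
May has 31 days: +31 → Jun 1, 2297 (185 left).
Jun has 30 days: +30 → Jul 1, 2297 (155 left).
Jul has 31 days: +31 → Aug 1, 2297 (124 left).
Aug has 31 days: +31 → Sep 1, 2297 (93 left).
Sep has 30 days: +30 → Oct 1, 2297 (63 left).
Oct has 31 days: +31 → Nov 1, 2297 (32 left).
Nov has 30 days: +30 → Dec 1, 2297 (2 left).
+2 → Dec 3, 2297.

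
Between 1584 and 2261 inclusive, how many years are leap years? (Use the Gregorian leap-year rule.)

165

Multiples of 4 in [1584,2261]: 170.
Of those, multiples of 100: 7 (not leap unless ÷400).
Multiples of 400: 2.
Leap years = 170 − 7 + 2 = 165.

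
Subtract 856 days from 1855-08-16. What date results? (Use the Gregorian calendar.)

−365 (one year) → Aug 16, 1854 (491 left).
−365 (one year) → Aug 16, 1853 (126 left).
−16 → Jul 31, 1853 (end of Jul, 31 days; 110 left).
−31 → Jun 30, 1853 (end of Jun, 30 days; 79 left).
−30 → May 31, 1853 (end of May, 31 days; 49 left).
−31 → Apr 30, 1853 (end of Apr, 30 days; 18 left).
−18 → Apr 12, 1853.

April 12, 1853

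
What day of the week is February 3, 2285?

Doomsday rule: the anchor day for the 2200s is Friday. For year 85: 85÷12 = 7 r 1, and 1÷4 = 0, so 7+1+0 = 8.
Friday + 8 ≡ Saturday — that's 2285's doomsday.
In February the doomsday date is Feb 28 (2285 is not a leap year).
Feb 3 is 25 days before Feb 28; 25 mod 7 = 4, so Saturday − 4 = Tuesday.

Tuesday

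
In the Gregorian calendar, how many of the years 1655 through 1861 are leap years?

Multiples of 4 in [1655,1861]: 52.
Of those, multiples of 100: 2 (not leap unless ÷400).
Multiples of 400: 0.
Leap years = 52 − 2 + 0 = 50.

50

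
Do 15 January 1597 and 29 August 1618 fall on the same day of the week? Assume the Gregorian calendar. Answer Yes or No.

Yes

From Jan 15, 1597 to Aug 29, 1618 is 7896 days.
7896 mod 7 = 0, so they are the same weekday.
(Jan 15, 1597 is a Wednesday; Aug 29, 1618 is a Wednesday.)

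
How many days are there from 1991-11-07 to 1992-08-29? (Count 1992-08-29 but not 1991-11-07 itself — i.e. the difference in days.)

296

Nov 7, 1991 → Dec 7, 1991: 30 days (November has 30).
Dec 7, 1991 → Jan 7, 1992: 31 days (December has 31).
Jan 7, 1992 → Feb 7, 1992: 31 days (January has 31).
Feb 7, 1992 → Mar 7, 1992: 29 days (February has 29).
Mar 7, 1992 → Apr 7, 1992: 31 days (March has 31).
Apr 7, 1992 → May 7, 1992: 30 days (April has 30).
May 7, 1992 → Jun 7, 1992: 31 days (May has 31).
Jun 7, 1992 → Jul 7, 1992: 30 days (June has 30).
Jul 7, 1992 → Aug 7, 1992: 31 days (July has 31).
Aug 7, 1992 → Aug 29, 1992: 22 days.
Total: 296 days.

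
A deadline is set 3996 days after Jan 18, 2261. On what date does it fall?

+365 (one year) → Jan 18, 2262 (3631 left).
+365 (one year) → Jan 18, 2263 (3266 left).
+365 (one year) → Jan 18, 2264 (2901 left).
+366 (one year; includes Feb 29, 2264) → Jan 18, 2265 (2535 left).
+365 (one year) → Jan 18, 2266 (2170 left).
+365 (one year) → Jan 18, 2267 (1805 left).
+365 (one year) → Jan 18, 2268 (1440 left).
+366 (one year; includes Feb 29, 2268) → Jan 18, 2269 (1074 left).
+365 (one year) → Jan 18, 2270 (709 left).
+365 (one year) → Jan 18, 2271 (344 left).
Jan has 31 days: +14 → Feb 1, 2271 (330 left).
Feb has 28 days: +28 → Mar 1, 2271 (302 left).
Mar has 31 days: +31 → Apr 1, 2271 (271 left).
Apr has 30 days: +30 → May 1, 2271 (241 left).
May has 31 days: +31 → Jun 1, 2271 (210 left).
Jun has 30 days: +30 → Jul 1, 2271 (180 left).
Jul has 31 days: +31 → Aug 1, 2271 (149 left).
Aug has 31 days: +31 → Sep 1, 2271 (118 left).
Sep has 30 days: +30 → Oct 1, 2271 (88 left).
Oct has 31 days: +31 → Nov 1, 2271 (57 left).
Nov has 30 days: +30 → Dec 1, 2271 (27 left).
+27 → Dec 28, 2271.

December 28, 2271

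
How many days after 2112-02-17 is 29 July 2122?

Feb 17, 2112 → Feb 17, 2113: 366 days (Feb 29, 2112 is in that span).
Feb 17, 2113 → Feb 17, 2114: 365 days.
Feb 17, 2114 → Feb 17, 2115: 365 days.
Feb 17, 2115 → Feb 17, 2116: 365 days.
Feb 17, 2116 → Feb 17, 2117: 366 days (Feb 29, 2116 is in that span).
Feb 17, 2117 → Feb 17, 2118: 365 days.
Feb 17, 2118 → Feb 17, 2119: 365 days.
Feb 17, 2119 → Feb 17, 2120: 365 days.
Feb 17, 2120 → Feb 17, 2121: 366 days (Feb 29, 2120 is in that span).
Feb 17, 2121 → Feb 17, 2122: 365 days.
Feb 17, 2122 → Mar 17, 2122: 28 days (February has 28).
Mar 17, 2122 → Apr 17, 2122: 31 days (March has 31).
Apr 17, 2122 → May 17, 2122: 30 days (April has 30).
May 17, 2122 → Jun 17, 2122: 31 days (May has 31).
Jun 17, 2122 → Jul 17, 2122: 30 days (June has 30).
Jul 17, 2122 → Jul 29, 2122: 12 days.
Total: 3815 days.

3815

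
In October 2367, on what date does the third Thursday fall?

October 1, 2367 is a Sunday.
The first Thursday is therefore October 5 (4 days later).
The third Thursday is 5 + 2×7 = October 19.

October 19, 2367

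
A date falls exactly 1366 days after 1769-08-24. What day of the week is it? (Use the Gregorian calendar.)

First find the weekday of Aug 24, 1769. Doomsday rule: the anchor day for the 1700s is Sunday. For year 69: 69÷12 = 5 r 9, and 9÷4 = 2, so 5+9+2 = 16.
Sunday + 16 ≡ Tuesday — that's 1769's doomsday.
In August the doomsday date is Aug 8.
Aug 24 is 16 days after Aug 8; 16 mod 7 = 2, so Tuesday + 2 = Thursday.
1366 mod 7 = 1, so 1366 days after a Thursday is Thursday + 1 = Friday.

Friday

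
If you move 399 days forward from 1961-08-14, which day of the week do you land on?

Monday

Aug 14, 1961 is a Monday.
399 mod 7 = 0, so 399 days after a Monday is Monday + 0 = Monday.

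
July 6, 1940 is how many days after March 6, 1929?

4140

Mar 6, 1929 → Mar 6, 1930: 365 days.
Mar 6, 1930 → Mar 6, 1931: 365 days.
Mar 6, 1931 → Mar 6, 1932: 366 days (Feb 29, 1932 is in that span).
Mar 6, 1932 → Mar 6, 1933: 365 days.
Mar 6, 1933 → Mar 6, 1934: 365 days.
Mar 6, 1934 → Mar 6, 1935: 365 days.
Mar 6, 1935 → Mar 6, 1936: 366 days (Feb 29, 1936 is in that span).
Mar 6, 1936 → Mar 6, 1937: 365 days.
Mar 6, 1937 → Mar 6, 1938: 365 days.
Mar 6, 1938 → Mar 6, 1939: 365 days.
Mar 6, 1939 → Mar 6, 1940: 366 days (Feb 29, 1940 is in that span).
Mar 6, 1940 → Apr 6, 1940: 31 days (March has 31).
Apr 6, 1940 → May 6, 1940: 30 days (April has 30).
May 6, 1940 → Jun 6, 1940: 31 days (May has 31).
Jun 6, 1940 → Jul 6, 1940: 30 days.
Total: 4140 days.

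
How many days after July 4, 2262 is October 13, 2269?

2658

Jul 4, 2262 → Jul 4, 2263: 365 days.
Jul 4, 2263 → Jul 4, 2264: 366 days (Feb 29, 2264 is in that span).
Jul 4, 2264 → Jul 4, 2265: 365 days.
Jul 4, 2265 → Jul 4, 2266: 365 days.
Jul 4, 2266 → Jul 4, 2267: 365 days.
Jul 4, 2267 → Jul 4, 2268: 366 days (Feb 29, 2268 is in that span).
Jul 4, 2268 → Jul 4, 2269: 365 days.
Jul 4, 2269 → Aug 4, 2269: 31 days (July has 31).
Aug 4, 2269 → Sep 4, 2269: 31 days (August has 31).
Sep 4, 2269 → Oct 4, 2269: 30 days (September has 30).
Oct 4, 2269 → Oct 13, 2269: 9 days.
Total: 2658 days.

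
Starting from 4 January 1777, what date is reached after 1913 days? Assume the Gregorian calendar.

April 1, 1782

+365 (one year) → Jan 4, 1778 (1548 left).
+365 (one year) → Jan 4, 1779 (1183 left).
+365 (one year) → Jan 4, 1780 (818 left).
+366 (one year; includes Feb 29, 1780) → Jan 4, 1781 (452 left).
+365 (one year) → Jan 4, 1782 (87 left).
Jan has 31 days: +28 → Feb 1, 1782 (59 left).
Feb has 28 days: +28 → Mar 1, 1782 (31 left).
Mar has 31 days: +31 → Apr 1, 1782 (0 left).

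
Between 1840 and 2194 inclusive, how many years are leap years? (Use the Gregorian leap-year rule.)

87

Multiples of 4 in [1840,2194]: 89.
Of those, multiples of 100: 3 (not leap unless ÷400).
Multiples of 400: 1.
Leap years = 89 − 3 + 1 = 87.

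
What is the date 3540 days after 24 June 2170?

March 3, 2180

+365 (one year) → Jun 24, 2171 (3175 left).
+366 (one year; includes Feb 29, 2172) → Jun 24, 2172 (2809 left).
+365 (one year) → Jun 24, 2173 (2444 left).
+365 (one year) → Jun 24, 2174 (2079 left).
+365 (one year) → Jun 24, 2175 (1714 left).
+366 (one year; includes Feb 29, 2176) → Jun 24, 2176 (1348 left).
+365 (one year) → Jun 24, 2177 (983 left).
+365 (one year) → Jun 24, 2178 (618 left).
+365 (one year) → Jun 24, 2179 (253 left).
Jun has 30 days: +7 → Jul 1, 2179 (246 left).
Jul has 31 days: +31 → Aug 1, 2179 (215 left).
Aug has 31 days: +31 → Sep 1, 2179 (184 left).
Sep has 30 days: +30 → Oct 1, 2179 (154 left).
Oct has 31 days: +31 → Nov 1, 2179 (123 left).
Nov has 30 days: +30 → Dec 1, 2179 (93 left).
Dec has 31 days: +31 → Jan 1, 2180 (62 left).
Jan has 31 days: +31 → Feb 1, 2180 (31 left).
Feb has 29 days: +29 → Mar 1, 2180 (2 left).
+2 → Mar 3, 2180.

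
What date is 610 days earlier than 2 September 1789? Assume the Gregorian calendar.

−365 (one year) → Sep 2, 1788 (245 left).
−2 → Aug 31, 1788 (end of Aug, 31 days; 243 left).
−31 → Jul 31, 1788 (end of Jul, 31 days; 212 left).
−31 → Jun 30, 1788 (end of Jun, 30 days; 181 left).
−30 → May 31, 1788 (end of May, 31 days; 151 left).
−31 → Apr 30, 1788 (end of Apr, 30 days; 120 left).
−30 → Mar 31, 1788 (end of Mar, 31 days; 90 left).
−31 → Feb 29, 1788 (end of Feb, 29 days; 59 left).
−29 → Jan 31, 1788 (end of Jan, 31 days; 30 left).
−30 → Jan 1, 1788.

January 1, 1788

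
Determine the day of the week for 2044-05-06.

January 1, 2044 is a Friday.
Jan 1, 2044 → Feb 1, 2044: 31 days (January has 31).
Feb 1, 2044 → Mar 1, 2044: 29 days (February has 29).
Mar 1, 2044 → Apr 1, 2044: 31 days (March has 31).
Apr 1, 2044 → May 1, 2044: 30 days (April has 30).
May 1, 2044 → May 6, 2044: 5 days.
Total: 126 days.
126 mod 7 = 0, so Friday + 0 = Friday.

Friday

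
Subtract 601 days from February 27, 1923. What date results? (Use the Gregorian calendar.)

−365 (one year) → Feb 27, 1922 (236 left).
−27 → Jan 31, 1922 (end of Jan, 31 days; 209 left).
−31 → Dec 31, 1921 (end of Dec, 31 days; 178 left).
−31 → Nov 30, 1921 (end of Nov, 30 days; 147 left).
−30 → Oct 31, 1921 (end of Oct, 31 days; 117 left).
−31 → Sep 30, 1921 (end of Sep, 30 days; 86 left).
−30 → Aug 31, 1921 (end of Aug, 31 days; 56 left).
−31 → Jul 31, 1921 (end of Jul, 31 days; 25 left).
−25 → Jul 6, 1921.

July 6, 1921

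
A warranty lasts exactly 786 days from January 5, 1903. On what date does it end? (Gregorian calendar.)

March 1, 1905

+365 (one year) → Jan 5, 1904 (421 left).
+366 (one year; includes Feb 29, 1904) → Jan 5, 1905 (55 left).
Jan has 31 days: +27 → Feb 1, 1905 (28 left).
Feb has 28 days: +28 → Mar 1, 1905 (0 left).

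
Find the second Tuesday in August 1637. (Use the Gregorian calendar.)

August 11, 1637

August 1, 1637 is a Saturday.
The first Tuesday is therefore August 4 (3 days later).
The second Tuesday is 4 + 1×7 = August 11.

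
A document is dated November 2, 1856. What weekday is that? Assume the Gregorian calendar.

Sunday

Doomsday rule: the anchor day for the 1800s is Friday. For year 56: 56÷12 = 4 r 8, and 8÷4 = 2, so 4+8+2 = 14.
Friday + 14 ≡ Friday — that's 1856's doomsday.
In November the doomsday date is Nov 7.
Nov 2 is 5 days before Nov 7; 5 mod 7 = 5, so Friday − 5 = Sunday.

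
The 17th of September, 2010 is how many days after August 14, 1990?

7339

Aug 14, 1990 → Aug 14, 1991: 365 days.
Aug 14, 1991 → Aug 14, 1992: 366 days (Feb 29, 1992 is in that span).
Aug 14, 1992 → Aug 14, 1993: 365 days.
Aug 14, 1993 → Aug 14, 1994: 365 days.
Aug 14, 1994 → Aug 14, 1995: 365 days.
Aug 14, 1995 → Aug 14, 1996: 366 days (Feb 29, 1996 is in that span).
Aug 14, 1996 → Aug 14, 1997: 365 days.
Aug 14, 1997 → Aug 14, 1998: 365 days.
Aug 14, 1998 → Aug 14, 1999: 365 days.
Aug 14, 1999 → Aug 14, 2000: 366 days (Feb 29, 2000 is in that span).
Aug 14, 2000 → Aug 14, 2001: 365 days.
Aug 14, 2001 → Aug 14, 2002: 365 days.
Aug 14, 2002 → Aug 14, 2003: 365 days.
Aug 14, 2003 → Aug 14, 2004: 366 days (Feb 29, 2004 is in that span).
Aug 14, 2004 → Aug 14, 2005: 365 days.
Aug 14, 2005 → Aug 14, 2006: 365 days.
Aug 14, 2006 → Aug 14, 2007: 365 days.
Aug 14, 2007 → Aug 14, 2008: 366 days (Feb 29, 2008 is in that span).
Aug 14, 2008 → Aug 14, 2009: 365 days.
Aug 14, 2009 → Sep 14, 2009: 31 days (August has 31).
Sep 14, 2009 → Oct 14, 2009: 30 days (September has 30).
Oct 14, 2009 → Nov 14, 2009: 31 days (October has 31).
Nov 14, 2009 → Dec 14, 2009: 30 days (November has 30).
Dec 14, 2009 → Jan 14, 2010: 31 days (December has 31).
Jan 14, 2010 → Feb 14, 2010: 31 days (January has 31).
Feb 14, 2010 → Mar 14, 2010: 28 days (February has 28).
Mar 14, 2010 → Apr 14, 2010: 31 days (March has 31).
Apr 14, 2010 → May 14, 2010: 30 days (April has 30).
May 14, 2010 → Jun 14, 2010: 31 days (May has 31).
Jun 14, 2010 → Jul 14, 2010: 30 days (June has 30).
Jul 14, 2010 → Aug 14, 2010: 31 days (July has 31).
Aug 14, 2010 → Sep 14, 2010: 31 days (August has 31).
Sep 14, 2010 → Sep 17, 2010: 3 days.
Total: 7339 days.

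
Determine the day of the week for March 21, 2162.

Doomsday rule: the anchor day for the 2100s is Sunday. For year 62: 62÷12 = 5 r 2, and 2÷4 = 0, so 5+2+0 = 7.
Sunday + 7 ≡ Sunday — that's 2162's doomsday.
In March the doomsday date is Mar 14.
Mar 21 is 7 days after Mar 14; 7 mod 7 = 0, so Sunday + 0 = Sunday.

Sunday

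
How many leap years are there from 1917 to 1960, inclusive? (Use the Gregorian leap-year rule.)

11

Multiples of 4 in [1917,1960]: 11.
Of those, multiples of 100: 0 (not leap unless ÷400).
Multiples of 400: 0.
Leap years = 11 − 0 + 0 = 11.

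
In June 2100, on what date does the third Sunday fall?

June 20, 2100

June 1, 2100 is a Tuesday.
The first Sunday is therefore June 6 (5 days later).
The third Sunday is 6 + 2×7 = June 20.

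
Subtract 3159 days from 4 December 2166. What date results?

April 11, 2158

−365 (one year) → Dec 4, 2165 (2794 left).
−365 (one year) → Dec 4, 2164 (2429 left).
−366 (one year; includes Feb 29, 2164) → Dec 4, 2163 (2063 left).
−365 (one year) → Dec 4, 2162 (1698 left).
−365 (one year) → Dec 4, 2161 (1333 left).
−365 (one year) → Dec 4, 2160 (968 left).
−366 (one year; includes Feb 29, 2160) → Dec 4, 2159 (602 left).
−365 (one year) → Dec 4, 2158 (237 left).
−4 → Nov 30, 2158 (end of Nov, 30 days; 233 left).
−30 → Oct 31, 2158 (end of Oct, 31 days; 203 left).
−31 → Sep 30, 2158 (end of Sep, 30 days; 172 left).
−30 → Aug 31, 2158 (end of Aug, 31 days; 142 left).
−31 → Jul 31, 2158 (end of Jul, 31 days; 111 left).
−31 → Jun 30, 2158 (end of Jun, 30 days; 80 left).
−30 → May 31, 2158 (end of May, 31 days; 50 left).
−31 → Apr 30, 2158 (end of Apr, 30 days; 19 left).
−19 → Apr 11, 2158.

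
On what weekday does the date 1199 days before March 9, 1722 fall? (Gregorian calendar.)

Saturday

First find the weekday of Mar 9, 1722. Doomsday rule: the anchor day for the 1700s is Sunday. For year 22: 22÷12 = 1 r 10, and 10÷4 = 2, so 1+10+2 = 13.
Sunday + 13 ≡ Saturday — that's 1722's doomsday.
In March the doomsday date is Mar 14.
Mar 9 is 5 days before Mar 14; 5 mod 7 = 5, so Saturday − 5 = Monday.
1199 mod 7 = 2, so 1199 days before a Monday is Monday − 2 = Saturday.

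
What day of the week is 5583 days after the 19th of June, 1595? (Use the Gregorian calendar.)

Jun 19, 1595 is a Monday.
5583 mod 7 = 4, so 5583 days after a Monday is Monday + 4 = Friday.

Friday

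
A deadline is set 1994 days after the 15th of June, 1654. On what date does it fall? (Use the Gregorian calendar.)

+365 (one year) → Jun 15, 1655 (1629 left).
+366 (one year; includes Feb 29, 1656) → Jun 15, 1656 (1263 left).
+365 (one year) → Jun 15, 1657 (898 left).
+365 (one year) → Jun 15, 1658 (533 left).
+365 (one year) → Jun 15, 1659 (168 left).
Jun has 30 days: +16 → Jul 1, 1659 (152 left).
Jul has 31 days: +31 → Aug 1, 1659 (121 left).
Aug has 31 days: +31 → Sep 1, 1659 (90 left).
Sep has 30 days: +30 → Oct 1, 1659 (60 left).
Oct has 31 days: +31 → Nov 1, 1659 (29 left).
+29 → Nov 30, 1659.

November 30, 1659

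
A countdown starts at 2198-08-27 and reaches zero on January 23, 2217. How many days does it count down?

6723

Aug 27, 2198 → Aug 27, 2199: 365 days.
Aug 27, 2199 → Aug 27, 2200: 365 days.
Aug 27, 2200 → Aug 27, 2201: 365 days.
Aug 27, 2201 → Aug 27, 2202: 365 days.
Aug 27, 2202 → Aug 27, 2203: 365 days.
Aug 27, 2203 → Aug 27, 2204: 366 days (Feb 29, 2204 is in that span).
Aug 27, 2204 → Aug 27, 2205: 365 days.
Aug 27, 2205 → Aug 27, 2206: 365 days.
Aug 27, 2206 → Aug 27, 2207: 365 days.
Aug 27, 2207 → Aug 27, 2208: 366 days (Feb 29, 2208 is in that span).
Aug 27, 2208 → Aug 27, 2209: 365 days.
Aug 27, 2209 → Aug 27, 2210: 365 days.
Aug 27, 2210 → Aug 27, 2211: 365 days.
Aug 27, 2211 → Aug 27, 2212: 366 days (Feb 29, 2212 is in that span).
Aug 27, 2212 → Aug 27, 2213: 365 days.
Aug 27, 2213 → Aug 27, 2214: 365 days.
Aug 27, 2214 → Aug 27, 2215: 365 days.
Aug 27, 2215 → Aug 27, 2216: 366 days (Feb 29, 2216 is in that span).
Aug 27, 2216 → Sep 27, 2216: 31 days (August has 31).
Sep 27, 2216 → Oct 27, 2216: 30 days (September has 30).
Oct 27, 2216 → Nov 27, 2216: 31 days (October has 31).
Nov 27, 2216 → Dec 27, 2216: 30 days (November has 30).
Dec 27, 2216 → Jan 23, 2217: 27 days.
Total: 6723 days.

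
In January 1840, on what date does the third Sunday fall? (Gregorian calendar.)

January 19, 1840

January 1, 1840 is a Wednesday.
The first Sunday is therefore January 5 (4 days later).
The third Sunday is 5 + 2×7 = January 19.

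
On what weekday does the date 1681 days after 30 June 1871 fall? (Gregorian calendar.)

Jun 30, 1871 is a Friday.
1681 mod 7 = 1, so 1681 days after a Friday is Friday + 1 = Saturday.

Saturday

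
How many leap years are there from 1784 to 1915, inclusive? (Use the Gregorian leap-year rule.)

Multiples of 4 in [1784,1915]: 33.
Of those, multiples of 100: 2 (not leap unless ÷400).
Multiples of 400: 0.
Leap years = 33 − 2 + 0 = 31.

31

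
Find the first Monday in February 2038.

February 1, 2038 is a Monday.
The first Monday is therefore February 1 (same day).

February 1, 2038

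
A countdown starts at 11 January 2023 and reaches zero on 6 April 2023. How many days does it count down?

Jan 11, 2023 → Feb 11, 2023: 31 days (January has 31).
Feb 11, 2023 → Mar 11, 2023: 28 days (February has 28).
Mar 11, 2023 → Apr 6, 2023: 26 days.
Total: 85 days.

85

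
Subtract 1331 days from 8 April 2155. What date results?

−365 (one year) → Apr 8, 2154 (966 left).
−365 (one year) → Apr 8, 2153 (601 left).
−365 (one year) → Apr 8, 2152 (236 left).
−8 → Mar 31, 2152 (end of Mar, 31 days; 228 left).
−31 → Feb 29, 2152 (end of Feb, 29 days; 197 left).
−29 → Jan 31, 2152 (end of Jan, 31 days; 168 left).
−31 → Dec 31, 2151 (end of Dec, 31 days; 137 left).
−31 → Nov 30, 2151 (end of Nov, 30 days; 106 left).
−30 → Oct 31, 2151 (end of Oct, 31 days; 76 left).
−31 → Sep 30, 2151 (end of Sep, 30 days; 45 left).
−30 → Aug 31, 2151 (end of Aug, 31 days; 15 left).
−15 → Aug 16, 2151.

August 16, 2151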